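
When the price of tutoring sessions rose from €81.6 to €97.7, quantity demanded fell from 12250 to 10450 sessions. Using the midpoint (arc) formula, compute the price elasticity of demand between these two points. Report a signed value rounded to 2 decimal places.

-0.88

%ΔQ = (10450 − 12250) / [(12250 + 10450)/2] = -1800/11350 = -0.158590…
%ΔP = (97.7 − 81.6) / [(81.6 + 97.7)/2] = 16.1/89.65 = 0.179587…
Arc Ed = %ΔQ / %ΔP = (-1800/11350) / (16.1/89.65) = -0.8830…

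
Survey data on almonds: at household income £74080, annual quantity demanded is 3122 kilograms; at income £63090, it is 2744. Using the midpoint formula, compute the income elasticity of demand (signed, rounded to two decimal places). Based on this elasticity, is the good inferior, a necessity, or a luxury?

%ΔQ = (2744 − 3122)/[( 3122 + 2744)/2] = -378/2933 = -0.128878…
%ΔIncome = (63090 − 74080)/[( 74080 + 63090)/2] = -10990/68585 = -0.160239…
E_income = (-378/2933) / (-10990/68585) = 0.8042…
0 < E_income < 1 ⇒ normal good, necessity.

0.80; necessity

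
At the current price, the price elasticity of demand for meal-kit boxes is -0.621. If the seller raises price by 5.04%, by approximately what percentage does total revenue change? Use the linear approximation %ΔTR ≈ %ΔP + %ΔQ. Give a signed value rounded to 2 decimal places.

%ΔQ ≈ Ed × %ΔP = (-0.621) × (+5.04%) = -3.1298%
%ΔTR ≈ %ΔP + %ΔQ = (+5.04%) + (-3.1298%) = +1.9102%

+1.91%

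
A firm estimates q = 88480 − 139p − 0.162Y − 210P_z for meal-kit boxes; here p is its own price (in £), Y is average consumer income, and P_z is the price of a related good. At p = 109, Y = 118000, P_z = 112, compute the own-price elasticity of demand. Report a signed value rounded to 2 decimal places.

-0.49

At the given values, q = 88480 − 139(109) − 0.162(118000) − 210(112) = 30693.
∂q/∂p = −139.
E = (-139) × (109/30693) = -0.4936…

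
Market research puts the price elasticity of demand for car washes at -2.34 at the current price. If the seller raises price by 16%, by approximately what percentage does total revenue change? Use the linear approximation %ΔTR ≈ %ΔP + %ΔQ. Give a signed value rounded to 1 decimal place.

%ΔQ ≈ Ed × %ΔP = (-2.34) × (+16%) = -37.4400%
%ΔTR ≈ %ΔP + %ΔQ = (+16%) + (-37.4400%) = -21.4400%

-21.4%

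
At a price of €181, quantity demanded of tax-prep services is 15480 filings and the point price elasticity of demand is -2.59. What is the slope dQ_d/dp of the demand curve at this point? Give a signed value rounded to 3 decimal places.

Ed = (dQ_d/dp)·(p/Q_d) ⇒ dQ_d/dp = Ed·Q_d/p = (-2.59)·15480/181 = -221.50939…

-221.509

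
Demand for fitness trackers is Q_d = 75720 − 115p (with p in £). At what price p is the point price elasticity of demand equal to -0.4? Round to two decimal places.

188.12

Ed = −115p/(75720 − 115p). Set this equal to -0.4:
115p = 0.4·(75720 − 115p) ⇒ 115p(1 + 0.4) = 0.4·75720
p = 0.4·75720 / (115·1.4) = 188.1242…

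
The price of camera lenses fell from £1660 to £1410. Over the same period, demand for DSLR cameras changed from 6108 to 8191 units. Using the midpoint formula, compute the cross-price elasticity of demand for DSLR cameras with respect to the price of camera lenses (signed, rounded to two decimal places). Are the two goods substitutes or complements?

%ΔQ_{DSLR cameras} = (8191 − 6108)/avg = 2083/7149.5 = 0.291349…
%ΔP_{camera lenses} = (1410 − 1660)/avg = -250/1535 = -0.162866…
E_cross = (2083/7149.5) / (-250/1535) = -1.7888…
E_cross < 0 ⇒ the goods are complements.

-1.79; complements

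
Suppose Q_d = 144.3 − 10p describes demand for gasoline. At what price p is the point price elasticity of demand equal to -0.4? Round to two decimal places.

4.12

Ed = −10p/(144.3 − 10p). Set this equal to -0.4:
10p = 0.4·(144.3 − 10p) ⇒ 10p(1 + 0.4) = 0.4·144.3
p = 0.4·144.3 / (10·1.4) = 4.1228…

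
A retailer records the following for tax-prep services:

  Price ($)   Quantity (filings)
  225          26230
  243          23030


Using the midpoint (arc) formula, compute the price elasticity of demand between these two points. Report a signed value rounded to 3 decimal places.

%ΔQ = (23030 − 26230) / [(26230 + 23030)/2] = -3200/24630 = -0.129922…
%ΔP = (243 − 225) / [(225 + 243)/2] = 18/234 = 0.076923…
Arc Ed = %ΔQ / %ΔP = (-3200/24630) / (18/234) = -1.68899…

-1.689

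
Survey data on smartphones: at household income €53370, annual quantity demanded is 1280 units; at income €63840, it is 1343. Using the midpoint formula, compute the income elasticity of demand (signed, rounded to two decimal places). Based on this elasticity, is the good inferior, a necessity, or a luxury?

0.27; necessity

%ΔQ = (1343 − 1280)/[( 1280 + 1343)/2] = 63/1311.5 = 0.048036…
%ΔIncome = (63840 − 53370)/[( 53370 + 63840)/2] = 10470/58605 = 0.178653…
E_income = (63/1311.5) / (10470/58605) = 0.2688…
0 < E_income < 1 ⇒ normal good, necessity.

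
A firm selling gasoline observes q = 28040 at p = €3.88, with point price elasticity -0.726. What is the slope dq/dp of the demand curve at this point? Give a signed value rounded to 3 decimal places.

-5246.660

Ed = (dq/dp)·(p/q) ⇒ dq/dp = Ed·q/p = (-0.726)·28040/3.88 = -5246.65979…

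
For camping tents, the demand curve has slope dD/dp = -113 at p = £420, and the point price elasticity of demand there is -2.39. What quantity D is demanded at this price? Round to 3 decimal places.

19857.741

Ed = (dD/dp)·(p/D) ⇒ D = (dD/dp)·p/Ed = (-113)·420/(-2.39) = 19857.74058…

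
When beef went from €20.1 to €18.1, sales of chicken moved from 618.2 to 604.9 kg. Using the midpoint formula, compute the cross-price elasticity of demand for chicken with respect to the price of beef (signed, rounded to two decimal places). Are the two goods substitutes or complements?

0.21; substitutes

%ΔQ_{chicken} = (604.9 − 618.2)/avg = -13.3/611.55 = -0.021748…
%ΔP_{beef} = (18.1 − 20.1)/avg = -2/19.1 = -0.104712…
E_cross = (-13.3/611.55) / (-2/19.1) = 0.2076…
E_cross > 0 ⇒ the goods are substitutes.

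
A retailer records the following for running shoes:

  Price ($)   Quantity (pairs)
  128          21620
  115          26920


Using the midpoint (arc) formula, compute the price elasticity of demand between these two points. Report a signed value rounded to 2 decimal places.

-2.04

%ΔQ = (26920 − 21620) / [(21620 + 26920)/2] = 5300/24270 = 0.218376…
%ΔP = (115 − 128) / [(128 + 115)/2] = -13/121.5 = -0.106995…
Arc Ed = %ΔQ / %ΔP = (5300/24270) / (-13/121.5) = -2.0409…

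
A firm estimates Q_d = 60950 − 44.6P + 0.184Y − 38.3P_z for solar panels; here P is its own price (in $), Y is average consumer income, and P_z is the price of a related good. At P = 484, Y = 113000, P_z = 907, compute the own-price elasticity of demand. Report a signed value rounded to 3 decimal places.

At the given values, Q_d = 60950 − 44.6(484) + 0.184(113000) − 38.3(907) = 25417.5.
∂Q_d/∂P = −44.6.
E = (-44.6) × (484/25417.5) = -0.84927…

-0.849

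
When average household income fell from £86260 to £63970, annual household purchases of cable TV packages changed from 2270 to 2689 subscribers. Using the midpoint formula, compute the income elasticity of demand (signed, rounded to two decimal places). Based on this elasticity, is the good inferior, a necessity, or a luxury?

-0.57; inferior

%ΔQ = (2689 − 2270)/[( 2270 + 2689)/2] = 419/2479.5 = 0.168985…
%ΔIncome = (63970 − 86260)/[( 86260 + 63970)/2] = -22290/75115 = -0.296744…
E_income = (419/2479.5) / (-22290/75115) = -0.5694…
E_income < 0 ⇒ inferior good.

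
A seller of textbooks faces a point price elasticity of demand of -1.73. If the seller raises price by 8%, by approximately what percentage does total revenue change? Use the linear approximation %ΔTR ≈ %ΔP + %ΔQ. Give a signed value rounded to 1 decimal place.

%ΔQ ≈ Ed × %ΔP = (-1.73) × (+8%) = -13.8400%
%ΔTR ≈ %ΔP + %ΔQ = (+8%) + (-13.8400%) = -5.8400%

-5.8%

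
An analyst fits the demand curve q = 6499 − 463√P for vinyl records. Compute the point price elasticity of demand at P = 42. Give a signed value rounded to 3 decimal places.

-0.429

dq/dP = −463/(2√P) = -35.7212. At P = 42, q = 3498.42.
Ed = (dq/dP)·(P/q) = (-35.7212) × (42/3498.42) = -0.42884…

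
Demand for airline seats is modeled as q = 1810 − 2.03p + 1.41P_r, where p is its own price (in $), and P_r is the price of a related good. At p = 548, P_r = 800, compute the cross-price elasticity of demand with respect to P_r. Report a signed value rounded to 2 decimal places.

0.62

At the given values, q = 1810 − 2.03(548) + 1.41(800) = 1825.56.
∂q/∂P_r = 1.41.
E = (1.41) × (800/1825.56) = 0.6178…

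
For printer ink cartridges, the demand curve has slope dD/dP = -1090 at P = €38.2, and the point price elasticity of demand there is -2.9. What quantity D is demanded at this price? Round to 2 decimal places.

Ed = (dD/dP)·(P/D) ⇒ D = (dD/dP)·P/Ed = (-1090)·38.2/(-2.9) = 14357.9310…

14357.93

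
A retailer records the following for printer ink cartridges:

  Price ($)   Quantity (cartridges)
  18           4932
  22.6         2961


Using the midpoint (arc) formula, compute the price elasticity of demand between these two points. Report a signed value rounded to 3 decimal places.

%ΔQ = (2961 − 4932) / [(4932 + 2961)/2] = -1971/3946.5 = -0.499429…
%ΔP = (22.6 − 18) / [(18 + 22.6)/2] = 4.6/20.3 = 0.226600…
Arc Ed = %ΔQ / %ΔP = (-1971/3946.5) / (4.6/20.3) = -2.20400…

-2.204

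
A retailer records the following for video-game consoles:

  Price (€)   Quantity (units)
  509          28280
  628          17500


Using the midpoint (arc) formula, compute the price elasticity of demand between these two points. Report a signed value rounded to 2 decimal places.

%ΔQ = (17500 − 28280) / [(28280 + 17500)/2] = -10780/22890 = -0.470948…
%ΔP = (628 − 509) / [(509 + 628)/2] = 119/568.5 = 0.209322…
Arc Ed = %ΔQ / %ΔP = (-10780/22890) / (119/568.5) = -2.2498…

-2.25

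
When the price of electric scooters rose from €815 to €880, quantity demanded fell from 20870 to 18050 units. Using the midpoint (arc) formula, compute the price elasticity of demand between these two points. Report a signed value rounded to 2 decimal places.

-1.89

%ΔQ = (18050 − 20870) / [(20870 + 18050)/2] = -2820/19460 = -0.144912…
%ΔP = (880 − 815) / [(815 + 880)/2] = 65/847.5 = 0.076696…
Arc Ed = %ΔQ / %ΔP = (-2820/19460) / (65/847.5) = -1.8894…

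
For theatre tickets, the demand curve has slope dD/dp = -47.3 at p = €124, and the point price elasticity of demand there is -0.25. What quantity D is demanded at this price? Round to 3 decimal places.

23460.800

Ed = (dD/dp)·(p/D) ⇒ D = (dD/dp)·p/Ed = (-47.3)·124/(-0.25) = 23460.8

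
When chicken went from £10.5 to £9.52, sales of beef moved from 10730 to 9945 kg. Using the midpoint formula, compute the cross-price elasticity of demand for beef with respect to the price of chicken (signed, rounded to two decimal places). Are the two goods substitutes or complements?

%ΔQ_{beef} = (9945 − 10730)/avg = -785/10337.5 = -0.075937…
%ΔP_{chicken} = (9.52 − 10.5)/avg = -0.98/10.01 = -0.097902…
E_cross = (-785/10337.5) / (-0.98/10.01) = 0.7756…
E_cross > 0 ⇒ the goods are substitutes.

0.78; substitutes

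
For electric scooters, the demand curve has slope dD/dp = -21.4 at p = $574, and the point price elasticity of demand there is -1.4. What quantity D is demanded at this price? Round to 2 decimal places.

8774.00

Ed = (dD/dp)·(p/D) ⇒ D = (dD/dp)·p/Ed = (-21.4)·574/(-1.4) = 8774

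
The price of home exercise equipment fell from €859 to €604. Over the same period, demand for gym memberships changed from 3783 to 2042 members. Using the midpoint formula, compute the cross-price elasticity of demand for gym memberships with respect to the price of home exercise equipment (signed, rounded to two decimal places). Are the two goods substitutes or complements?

%ΔQ_{gym memberships} = (2042 − 3783)/avg = -1741/2912.5 = -0.597768…
%ΔP_{home exercise equipment} = (604 − 859)/avg = -255/731.5 = -0.348598…
E_cross = (-1741/2912.5) / (-255/731.5) = 1.7147…
E_cross > 0 ⇒ the goods are substitutes.

1.71; substitutes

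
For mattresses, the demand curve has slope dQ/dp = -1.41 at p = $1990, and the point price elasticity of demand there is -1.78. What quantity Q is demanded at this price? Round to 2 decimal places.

Ed = (dQ/dp)·(p/Q) ⇒ Q = (dQ/dp)·p/Ed = (-1.41)·1990/(-1.78) = 1576.3483…

1576.35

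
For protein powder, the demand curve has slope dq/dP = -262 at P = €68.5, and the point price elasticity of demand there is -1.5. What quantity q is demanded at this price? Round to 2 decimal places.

11964.67

Ed = (dq/dP)·(P/q) ⇒ q = (dq/dP)·P/Ed = (-262)·68.5/(-1.5) = 11964.6666…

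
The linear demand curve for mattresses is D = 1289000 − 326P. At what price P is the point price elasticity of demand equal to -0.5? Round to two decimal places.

1318.00

Ed = −326P/(1289000 − 326P). Set this equal to -0.5:
326P = 0.5·(1289000 − 326P) ⇒ 326P(1 + 0.5) = 0.5·1289000
P = 0.5·1289000 / (326·1.5) = 1317.9959…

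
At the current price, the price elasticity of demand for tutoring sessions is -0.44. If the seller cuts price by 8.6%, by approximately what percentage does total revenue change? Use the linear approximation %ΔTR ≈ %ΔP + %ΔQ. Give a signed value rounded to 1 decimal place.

%ΔQ ≈ Ed × %ΔP = (-0.44) × (-8.6%) = +3.7840%
%ΔTR ≈ %ΔP + %ΔQ = (-8.6%) + (+3.7840%) = -4.8160%

-4.8%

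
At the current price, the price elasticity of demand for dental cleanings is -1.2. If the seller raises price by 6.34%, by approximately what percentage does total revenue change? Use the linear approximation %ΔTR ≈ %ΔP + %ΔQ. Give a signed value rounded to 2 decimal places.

-1.27%

%ΔQ ≈ Ed × %ΔP = (-1.2) × (+6.34%) = -7.6080%
%ΔTR ≈ %ΔP + %ΔQ = (+6.34%) + (-7.6080%) = -1.2680%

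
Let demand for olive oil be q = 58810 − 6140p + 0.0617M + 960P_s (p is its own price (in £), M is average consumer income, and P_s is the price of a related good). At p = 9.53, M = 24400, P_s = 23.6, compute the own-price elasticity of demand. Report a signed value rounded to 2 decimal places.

-2.39

At the given values, q = 58810 − 6140(9.53) + 0.0617(24400) + 960(23.6) = 24457.28.
∂q/∂p = −6140.
E = (-6140) × (9.53/24457.28) = -2.3925…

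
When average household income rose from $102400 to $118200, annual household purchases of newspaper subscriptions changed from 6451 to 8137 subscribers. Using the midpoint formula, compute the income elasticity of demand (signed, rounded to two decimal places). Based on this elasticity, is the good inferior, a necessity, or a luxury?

1.61; luxury

%ΔQ = (8137 − 6451)/[( 6451 + 8137)/2] = 1686/7294 = 0.231148…
%ΔIncome = (118200 − 102400)/[( 102400 + 118200)/2] = 15800/110300 = 0.143245…
E_income = (1686/7294) / (15800/110300) = 1.6136…
E_income > 1 ⇒ normal good, luxury.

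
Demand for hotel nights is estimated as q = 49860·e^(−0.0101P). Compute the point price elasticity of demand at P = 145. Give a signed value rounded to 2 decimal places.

-1.46

dq/dP = −0.0101·q = -116.426. At P = 145, q = 11527.3.
Ed = (dq/dP)·(P/q) = (-116.426) × (145/11527.3) = -1.4645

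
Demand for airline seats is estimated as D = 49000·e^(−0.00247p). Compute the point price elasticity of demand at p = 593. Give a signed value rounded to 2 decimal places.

dD/dp = −0.00247·D = -27.9755. At p = 593, D = 11326.1.
Ed = (dD/dp)·(p/D) = (-27.9755) × (593/11326.1) = -1.4647…

-1.46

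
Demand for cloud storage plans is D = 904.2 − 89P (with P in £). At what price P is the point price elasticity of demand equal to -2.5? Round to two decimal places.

Ed = −89P/(904.2 − 89P). Set this equal to -2.5:
89P = 2.5·(904.2 − 89P) ⇒ 89P(1 + 2.5) = 2.5·904.2
P = 2.5·904.2 / (89·3.5) = 7.2568…

7.26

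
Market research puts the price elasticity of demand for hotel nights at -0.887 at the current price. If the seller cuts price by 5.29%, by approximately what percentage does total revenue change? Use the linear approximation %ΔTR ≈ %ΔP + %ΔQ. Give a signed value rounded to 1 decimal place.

-0.6%

%ΔQ ≈ Ed × %ΔP = (-0.887) × (-5.29%) = +4.6922%
%ΔTR ≈ %ΔP + %ΔQ = (-5.29%) + (+4.6922%) = -0.5978%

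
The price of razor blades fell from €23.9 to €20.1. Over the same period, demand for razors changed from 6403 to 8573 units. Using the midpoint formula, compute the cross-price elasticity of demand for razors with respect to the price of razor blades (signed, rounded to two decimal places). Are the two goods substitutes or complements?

-1.68; complements

%ΔQ_{razors} = (8573 − 6403)/avg = 2170/7488 = 0.289797…
%ΔP_{razor blades} = (20.1 − 23.9)/avg = -3.8/22 = -0.172727…
E_cross = (2170/7488) / (-3.8/22) = -1.6777…
E_cross < 0 ⇒ the goods are complements.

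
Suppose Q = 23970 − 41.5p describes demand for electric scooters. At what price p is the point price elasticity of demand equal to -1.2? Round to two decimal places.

315.05

Ed = −41.5p/(23970 − 41.5p). Set this equal to -1.2:
41.5p = 1.2·(23970 − 41.5p) ⇒ 41.5p(1 + 1.2) = 1.2·23970
p = 1.2·23970 / (41.5·2.2) = 315.0492…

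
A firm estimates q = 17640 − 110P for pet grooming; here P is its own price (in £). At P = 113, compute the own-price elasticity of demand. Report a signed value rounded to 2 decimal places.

At the given values, q = 17640 − 110(113) = 5210.
∂q/∂P = −110.
E = (-110) × (113/5210) = -2.3857…

-2.39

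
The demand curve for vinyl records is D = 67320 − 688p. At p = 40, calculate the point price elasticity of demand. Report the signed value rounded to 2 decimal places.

-0.69

dD/dp = −688. At p = 40, D = 67320 − 688(40) = 39800.
Ed = (dD/dp)·(p/D) = −688 × (40/39800) = -0.6914…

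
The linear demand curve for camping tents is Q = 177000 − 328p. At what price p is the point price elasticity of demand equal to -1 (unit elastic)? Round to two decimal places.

Ed = −328p/(177000 − 328p). Set this equal to -1:
328p = 1·(177000 − 328p) ⇒ 328p(1 + 1) = 1·177000
p = 1·177000 / (328·2) = 269.8170…

269.82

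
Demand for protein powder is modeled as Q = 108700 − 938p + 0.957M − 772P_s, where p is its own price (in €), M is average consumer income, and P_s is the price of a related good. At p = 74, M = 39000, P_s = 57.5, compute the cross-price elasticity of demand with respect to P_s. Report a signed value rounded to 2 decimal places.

-1.38

At the given values, Q = 108700 − 938(74) + 0.957(39000) − 772(57.5) = 32221.
∂Q/∂P_s = -772.
E = (-772) × (57.5/32221) = -1.3776…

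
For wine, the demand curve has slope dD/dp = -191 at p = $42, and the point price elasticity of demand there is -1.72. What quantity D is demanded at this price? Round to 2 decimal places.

Ed = (dD/dp)·(p/D) ⇒ D = (dD/dp)·p/Ed = (-191)·42/(-1.72) = 4663.9534…

4663.95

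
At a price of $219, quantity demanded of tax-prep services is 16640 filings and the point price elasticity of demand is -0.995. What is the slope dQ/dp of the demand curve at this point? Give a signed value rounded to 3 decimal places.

-75.602

Ed = (dQ/dp)·(p/Q) ⇒ dQ/dp = Ed·Q/p = (-0.995)·16640/219 = -75.60182…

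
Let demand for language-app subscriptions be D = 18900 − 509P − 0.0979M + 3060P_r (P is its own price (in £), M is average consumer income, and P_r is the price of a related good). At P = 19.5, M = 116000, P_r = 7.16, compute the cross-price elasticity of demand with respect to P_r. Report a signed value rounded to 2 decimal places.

1.12

At the given values, D = 18900 − 509(19.5) − 0.0979(116000) + 3060(7.16) = 19527.7.
∂D/∂P_r = 3060.
E = (3060) × (7.16/19527.7) = 1.1219…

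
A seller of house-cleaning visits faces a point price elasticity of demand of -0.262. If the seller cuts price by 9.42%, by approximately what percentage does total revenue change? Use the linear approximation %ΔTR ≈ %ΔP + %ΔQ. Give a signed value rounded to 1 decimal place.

-7.0%

%ΔQ ≈ Ed × %ΔP = (-0.262) × (-9.42%) = +2.4680%
%ΔTR ≈ %ΔP + %ΔQ = (-9.42%) + (+2.4680%) = -6.9520%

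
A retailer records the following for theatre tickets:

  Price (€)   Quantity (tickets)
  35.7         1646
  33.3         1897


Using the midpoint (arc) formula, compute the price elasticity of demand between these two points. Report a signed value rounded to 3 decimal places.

%ΔQ = (1897 − 1646) / [(1646 + 1897)/2] = 251/1771.5 = 0.141687…
%ΔP = (33.3 − 35.7) / [(35.7 + 33.3)/2] = -2.4/34.5 = -0.069565…
Arc Ed = %ΔQ / %ΔP = (251/1771.5) / (-2.4/34.5) = -2.03676…

-2.037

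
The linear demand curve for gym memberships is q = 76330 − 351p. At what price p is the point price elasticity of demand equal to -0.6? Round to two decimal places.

81.55

Ed = −351p/(76330 − 351p). Set this equal to -0.6:
351p = 0.6·(76330 − 351p) ⇒ 351p(1 + 0.6) = 0.6·76330
p = 0.6·76330 / (351·1.6) = 81.5491…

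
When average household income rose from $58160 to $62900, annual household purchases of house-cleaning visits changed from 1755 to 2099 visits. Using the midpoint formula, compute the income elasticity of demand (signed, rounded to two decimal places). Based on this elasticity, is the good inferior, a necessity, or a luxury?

2.28; luxury

%ΔQ = (2099 − 1755)/[( 1755 + 2099)/2] = 344/1927 = 0.178515…
%ΔIncome = (62900 − 58160)/[( 58160 + 62900)/2] = 4740/60530 = 0.078308…
E_income = (344/1927) / (4740/60530) = 2.2796…
E_income > 1 ⇒ normal good, luxury.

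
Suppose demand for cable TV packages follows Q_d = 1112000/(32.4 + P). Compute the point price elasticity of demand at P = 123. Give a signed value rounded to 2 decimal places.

-0.79

dQ_d/dP = −1112000/(32.4 + P)² = -46.0472. At P = 123, Q_d = 7155.73.
Ed = (dQ_d/dP)·(P/Q_d) = (-46.0472) × (123/7155.73) = -0.7915…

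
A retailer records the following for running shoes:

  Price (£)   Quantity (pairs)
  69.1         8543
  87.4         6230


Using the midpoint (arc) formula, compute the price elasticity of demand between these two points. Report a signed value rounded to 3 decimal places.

%ΔQ = (6230 − 8543) / [(8543 + 6230)/2] = -2313/7386.5 = -0.313138…
%ΔP = (87.4 − 69.1) / [(69.1 + 87.4)/2] = 18.3/78.25 = 0.233865…
Arc Ed = %ΔQ / %ΔP = (-2313/7386.5) / (18.3/78.25) = -1.33896…

-1.339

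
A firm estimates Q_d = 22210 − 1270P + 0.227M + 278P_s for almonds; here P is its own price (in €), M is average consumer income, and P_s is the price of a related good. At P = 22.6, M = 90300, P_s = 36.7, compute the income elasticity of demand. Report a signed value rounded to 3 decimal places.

0.847

At the given values, Q_d = 22210 − 1270(22.6) + 0.227(90300) + 278(36.7) = 24208.7.
∂Q_d/∂M = 0.227.
E = (0.227) × (90300/24208.7) = 0.84672…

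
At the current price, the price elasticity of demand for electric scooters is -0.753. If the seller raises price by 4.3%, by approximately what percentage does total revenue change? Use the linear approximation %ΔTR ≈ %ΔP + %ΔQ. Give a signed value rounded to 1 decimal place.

%ΔQ ≈ Ed × %ΔP = (-0.753) × (+4.3%) = -3.2379%
%ΔTR ≈ %ΔP + %ΔQ = (+4.3%) + (-3.2379%) = +1.0621%

+1.1%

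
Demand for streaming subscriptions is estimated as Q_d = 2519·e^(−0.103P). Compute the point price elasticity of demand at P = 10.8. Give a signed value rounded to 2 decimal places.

dQ_d/dP = −0.103·Q_d = -85.3014. At P = 10.8, Q_d = 828.169.
Ed = (dQ_d/dP)·(P/Q_d) = (-85.3014) × (10.8/828.169) = -1.1124

-1.11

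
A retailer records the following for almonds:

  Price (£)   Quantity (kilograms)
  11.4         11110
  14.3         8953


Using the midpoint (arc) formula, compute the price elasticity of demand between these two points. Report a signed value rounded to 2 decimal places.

-0.95

%ΔQ = (8953 − 11110) / [(11110 + 8953)/2] = -2157/10031.5 = -0.215022…
%ΔP = (14.3 − 11.4) / [(11.4 + 14.3)/2] = 2.9/12.85 = 0.225680…
Arc Ed = %ΔQ / %ΔP = (-2157/10031.5) / (2.9/12.85) = -0.9527…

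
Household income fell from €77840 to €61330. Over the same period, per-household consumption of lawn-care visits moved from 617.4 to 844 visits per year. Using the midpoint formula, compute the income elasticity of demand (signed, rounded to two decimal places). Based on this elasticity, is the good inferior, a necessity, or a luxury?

-1.31; inferior

%ΔQ = (844 − 617.4)/[( 617.4 + 844)/2] = 226.6/730.7 = 0.310113…
%ΔIncome = (61330 − 77840)/[( 77840 + 61330)/2] = -16510/69585 = -0.237263…
E_income = (226.6/730.7) / (-16510/69585) = -1.3070…
E_income < 0 ⇒ inferior good.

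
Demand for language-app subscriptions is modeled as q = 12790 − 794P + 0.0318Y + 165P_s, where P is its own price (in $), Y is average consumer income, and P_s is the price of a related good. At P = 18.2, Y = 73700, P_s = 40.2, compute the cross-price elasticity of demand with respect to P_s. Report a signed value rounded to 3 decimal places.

At the given values, q = 12790 − 794(18.2) + 0.0318(73700) + 165(40.2) = 7315.86.
∂q/∂P_s = 165.
E = (165) × (40.2/7315.86) = 0.90666…

0.907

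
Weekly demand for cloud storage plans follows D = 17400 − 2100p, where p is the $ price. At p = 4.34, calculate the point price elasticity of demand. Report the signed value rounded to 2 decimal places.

dD/dp = −2100. At p = 4.34, D = 17400 − 2100(4.34) = 8286.
Ed = (dD/dp)·(p/D) = −2100 × (4.34/8286) = -1.0999…

-1.10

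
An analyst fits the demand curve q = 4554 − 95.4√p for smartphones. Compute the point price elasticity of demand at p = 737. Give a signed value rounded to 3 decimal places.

-0.659

dq/dp = −95.4/(2√p) = -1.75705. At p = 737, q = 1964.11.
Ed = (dq/dp)·(p/q) = (-1.75705) × (737/1964.11) = -0.65930…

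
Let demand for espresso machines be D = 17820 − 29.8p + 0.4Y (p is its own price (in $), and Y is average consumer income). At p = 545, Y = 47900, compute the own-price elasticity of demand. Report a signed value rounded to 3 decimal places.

-0.783

At the given values, D = 17820 − 29.8(545) + 0.4(47900) = 20739.
∂D/∂p = −29.8.
E = (-29.8) × (545/20739) = -0.78311…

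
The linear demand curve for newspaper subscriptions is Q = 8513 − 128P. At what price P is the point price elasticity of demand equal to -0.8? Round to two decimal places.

Ed = −128P/(8513 − 128P). Set this equal to -0.8:
128P = 0.8·(8513 − 128P) ⇒ 128P(1 + 0.8) = 0.8·8513
P = 0.8·8513 / (128·1.8) = 29.5590…

29.56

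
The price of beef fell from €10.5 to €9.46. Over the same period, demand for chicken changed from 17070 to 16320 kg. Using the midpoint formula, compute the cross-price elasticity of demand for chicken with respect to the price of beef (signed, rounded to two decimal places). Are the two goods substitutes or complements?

%ΔQ_{chicken} = (16320 − 17070)/avg = -750/16695 = -0.044923…
%ΔP_{beef} = (9.46 − 10.5)/avg = -1.04/9.98 = -0.104208…
E_cross = (-750/16695) / (-1.04/9.98) = 0.4310…
E_cross > 0 ⇒ the goods are substitutes.

0.43; substitutes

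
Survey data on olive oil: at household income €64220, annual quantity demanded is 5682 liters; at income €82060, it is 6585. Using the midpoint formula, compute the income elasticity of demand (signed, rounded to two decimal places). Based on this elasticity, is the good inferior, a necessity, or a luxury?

%ΔQ = (6585 − 5682)/[( 5682 + 6585)/2] = 903/6133.5 = 0.147224…
%ΔIncome = (82060 − 64220)/[( 64220 + 82060)/2] = 17840/73140 = 0.243915…
E_income = (903/6133.5) / (17840/73140) = 0.6035…
0 < E_income < 1 ⇒ normal good, necessity.

0.60; necessity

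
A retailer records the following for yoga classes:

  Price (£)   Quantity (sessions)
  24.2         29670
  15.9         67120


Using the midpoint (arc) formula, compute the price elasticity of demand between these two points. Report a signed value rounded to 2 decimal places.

-1.87

%ΔQ = (67120 − 29670) / [(29670 + 67120)/2] = 37450/48395 = 0.773840…
%ΔP = (15.9 − 24.2) / [(24.2 + 15.9)/2] = -8.3/20.05 = -0.413965…
Arc Ed = %ΔQ / %ΔP = (37450/48395) / (-8.3/20.05) = -1.8693…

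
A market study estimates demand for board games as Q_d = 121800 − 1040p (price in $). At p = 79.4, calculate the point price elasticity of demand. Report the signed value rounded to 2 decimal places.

dQ_d/dp = −1040. At p = 79.4, Q_d = 121800 − 1040(79.4) = 39224.
Ed = (dQ_d/dp)·(p/Q_d) = −1040 × (79.4/39224) = -2.1052…

-2.11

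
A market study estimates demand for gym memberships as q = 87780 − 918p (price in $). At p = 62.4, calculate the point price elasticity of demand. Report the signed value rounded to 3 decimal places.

-1.878

dq/dp = −918. At p = 62.4, q = 87780 − 918(62.4) = 30496.8.
Ed = (dq/dp)·(p/q) = −918 × (62.4/30496.8) = -1.87833…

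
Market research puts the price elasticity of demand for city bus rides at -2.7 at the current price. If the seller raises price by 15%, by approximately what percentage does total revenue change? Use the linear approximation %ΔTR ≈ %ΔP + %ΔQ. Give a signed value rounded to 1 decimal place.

-25.5%

%ΔQ ≈ Ed × %ΔP = (-2.7) × (+15%) = -40.5000%
%ΔTR ≈ %ΔP + %ΔQ = (+15%) + (-40.5000%) = -25.5000%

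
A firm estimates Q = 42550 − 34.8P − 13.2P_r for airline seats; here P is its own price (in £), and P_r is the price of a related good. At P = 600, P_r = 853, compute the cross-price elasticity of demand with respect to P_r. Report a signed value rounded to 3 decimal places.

At the given values, Q = 42550 − 34.8(600) − 13.2(853) = 10410.4.
∂Q/∂P_r = -13.2.
E = (-13.2) × (853/10410.4) = -1.08157…

-1.082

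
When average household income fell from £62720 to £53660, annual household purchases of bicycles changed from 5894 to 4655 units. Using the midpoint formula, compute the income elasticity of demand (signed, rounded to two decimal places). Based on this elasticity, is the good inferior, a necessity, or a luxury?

1.51; luxury

%ΔQ = (4655 − 5894)/[( 5894 + 4655)/2] = -1239/5274.5 = -0.234903…
%ΔIncome = (53660 − 62720)/[( 62720 + 53660)/2] = -9060/58190 = -0.155696…
E_income = (-1239/5274.5) / (-9060/58190) = 1.5087…
E_income > 1 ⇒ normal good, luxury.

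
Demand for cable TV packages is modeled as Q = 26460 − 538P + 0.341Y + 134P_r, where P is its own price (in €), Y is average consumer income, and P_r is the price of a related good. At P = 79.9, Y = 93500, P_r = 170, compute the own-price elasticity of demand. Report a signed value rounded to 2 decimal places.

At the given values, Q = 26460 − 538(79.9) + 0.341(93500) + 134(170) = 38137.3.
∂Q/∂P = −538.
E = (-538) × (79.9/38137.3) = -1.1271…

-1.13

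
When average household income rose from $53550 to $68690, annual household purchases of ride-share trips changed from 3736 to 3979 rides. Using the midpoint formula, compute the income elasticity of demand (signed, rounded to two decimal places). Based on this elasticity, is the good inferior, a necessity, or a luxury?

0.25; necessity

%ΔQ = (3979 − 3736)/[( 3736 + 3979)/2] = 243/3857.5 = 0.062994…
%ΔIncome = (68690 − 53550)/[( 53550 + 68690)/2] = 15140/61120 = 0.247709…
E_income = (243/3857.5) / (15140/61120) = 0.2543…
0 < E_income < 1 ⇒ normal good, necessity.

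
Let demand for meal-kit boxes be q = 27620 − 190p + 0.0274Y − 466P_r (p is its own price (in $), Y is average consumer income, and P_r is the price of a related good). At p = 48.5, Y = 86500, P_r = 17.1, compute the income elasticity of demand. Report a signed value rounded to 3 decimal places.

0.185

At the given values, q = 27620 − 190(48.5) + 0.0274(86500) − 466(17.1) = 12806.5.
∂q/∂Y = 0.0274.
E = (0.0274) × (86500/12806.5) = 0.18507…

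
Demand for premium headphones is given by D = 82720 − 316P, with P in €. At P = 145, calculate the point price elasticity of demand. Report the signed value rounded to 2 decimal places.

dD/dP = −316. At P = 145, D = 82720 − 316(145) = 36900.
Ed = (dD/dP)·(P/D) = −316 × (145/36900) = -1.2417…

-1.24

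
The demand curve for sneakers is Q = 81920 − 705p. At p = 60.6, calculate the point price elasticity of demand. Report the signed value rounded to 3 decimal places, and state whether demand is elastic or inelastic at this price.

-1.090; elastic

dQ/dp = −705. At p = 60.6, Q = 81920 − 705(60.6) = 39197.
Ed = (dQ/dp)·(p/Q) = −705 × (60.6/39197) = -1.08995…
|Ed| = 1.090 > 1, so demand is elastic.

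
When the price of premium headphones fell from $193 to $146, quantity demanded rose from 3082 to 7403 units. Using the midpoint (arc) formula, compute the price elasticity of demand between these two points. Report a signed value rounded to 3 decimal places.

-2.972

%ΔQ = (7403 − 3082) / [(3082 + 7403)/2] = 4321/5242.5 = 0.824225…
%ΔP = (146 − 193) / [(193 + 146)/2] = -47/169.5 = -0.277286…
Arc Ed = %ΔQ / %ΔP = (4321/5242.5) / (-47/169.5) = -2.97247…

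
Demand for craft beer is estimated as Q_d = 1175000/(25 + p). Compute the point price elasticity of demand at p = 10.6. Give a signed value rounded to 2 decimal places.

dQ_d/dp = −1175000/(25 + p)² = -927.124. At p = 10.6, Q_d = 33005.6.
Ed = (dQ_d/dp)·(p/Q_d) = (-927.124) × (10.6/33005.6) = -0.2977…

-0.30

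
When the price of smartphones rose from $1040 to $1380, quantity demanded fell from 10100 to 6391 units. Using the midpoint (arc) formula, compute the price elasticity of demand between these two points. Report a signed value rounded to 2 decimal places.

%ΔQ = (6391 − 10100) / [(10100 + 6391)/2] = -3709/8245.5 = -0.449821…
%ΔP = (1380 − 1040) / [(1040 + 1380)/2] = 340/1210 = 0.280991…
Arc Ed = %ΔQ / %ΔP = (-3709/8245.5) / (340/1210) = -1.6008…

-1.60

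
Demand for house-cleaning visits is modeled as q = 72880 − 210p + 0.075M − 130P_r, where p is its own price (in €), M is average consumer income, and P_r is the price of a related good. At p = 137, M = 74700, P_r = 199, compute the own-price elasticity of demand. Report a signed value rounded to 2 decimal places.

At the given values, q = 72880 − 210(137) + 0.075(74700) − 130(199) = 23842.5.
∂q/∂p = −210.
E = (-210) × (137/23842.5) = -1.2066…

-1.21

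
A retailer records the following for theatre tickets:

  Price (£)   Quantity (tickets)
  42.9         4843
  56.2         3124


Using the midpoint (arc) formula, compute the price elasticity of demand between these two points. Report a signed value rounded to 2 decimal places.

%ΔQ = (3124 − 4843) / [(4843 + 3124)/2] = -1719/3983.5 = -0.431530…
%ΔP = (56.2 − 42.9) / [(42.9 + 56.2)/2] = 13.3/49.55 = 0.268415…
Arc Ed = %ΔQ / %ΔP = (-1719/3983.5) / (13.3/49.55) = -1.6076…

-1.61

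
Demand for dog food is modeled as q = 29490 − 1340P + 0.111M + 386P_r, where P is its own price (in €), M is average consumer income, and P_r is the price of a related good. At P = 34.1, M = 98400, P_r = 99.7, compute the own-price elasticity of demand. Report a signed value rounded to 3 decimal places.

-1.376

At the given values, q = 29490 − 1340(34.1) + 0.111(98400) + 386(99.7) = 33202.6.
∂q/∂P = −1340.
E = (-1340) × (34.1/33202.6) = -1.37621…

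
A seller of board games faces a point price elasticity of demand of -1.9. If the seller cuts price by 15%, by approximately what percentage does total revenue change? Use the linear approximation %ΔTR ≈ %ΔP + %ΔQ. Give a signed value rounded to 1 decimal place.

%ΔQ ≈ Ed × %ΔP = (-1.9) × (-15%) = +28.5000%
%ΔTR ≈ %ΔP + %ΔQ = (-15%) + (+28.5000%) = +13.5000%

+13.5%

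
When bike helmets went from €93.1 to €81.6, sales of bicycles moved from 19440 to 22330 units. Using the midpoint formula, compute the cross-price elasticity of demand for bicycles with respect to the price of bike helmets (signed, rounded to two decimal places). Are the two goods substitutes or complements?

-1.05; complements

%ΔQ_{bicycles} = (22330 − 19440)/avg = 2890/20885 = 0.138376…
%ΔP_{bike helmets} = (81.6 − 93.1)/avg = -11.5/87.35 = -0.131654…
E_cross = (2890/20885) / (-11.5/87.35) = -1.0510…
E_cross < 0 ⇒ the goods are complements.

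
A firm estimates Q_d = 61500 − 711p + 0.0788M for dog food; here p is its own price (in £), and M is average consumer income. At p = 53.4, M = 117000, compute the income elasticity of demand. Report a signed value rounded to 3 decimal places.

At the given values, Q_d = 61500 − 711(53.4) + 0.0788(117000) = 32752.2.
∂Q_d/∂M = 0.0788.
E = (0.0788) × (117000/32752.2) = 0.28149…

0.281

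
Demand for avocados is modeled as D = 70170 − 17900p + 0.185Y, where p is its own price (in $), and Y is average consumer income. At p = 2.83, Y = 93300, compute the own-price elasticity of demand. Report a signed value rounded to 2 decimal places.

-1.38

At the given values, D = 70170 − 17900(2.83) + 0.185(93300) = 36773.5.
∂D/∂p = −17900.
E = (-17900) × (2.83/36773.5) = -1.3775…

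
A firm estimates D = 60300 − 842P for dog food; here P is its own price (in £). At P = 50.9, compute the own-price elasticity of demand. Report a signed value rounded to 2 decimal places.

-2.46

At the given values, D = 60300 − 842(50.9) = 17442.2.
∂D/∂P = −842.
E = (-842) × (50.9/17442.2) = -2.4571…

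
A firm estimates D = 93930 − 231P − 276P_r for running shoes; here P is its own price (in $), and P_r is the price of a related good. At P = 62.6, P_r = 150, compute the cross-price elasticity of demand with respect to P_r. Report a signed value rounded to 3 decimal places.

-1.087

At the given values, D = 93930 − 231(62.6) − 276(150) = 38069.4.
∂D/∂P_r = -276.
E = (-276) × (150/38069.4) = -1.08748…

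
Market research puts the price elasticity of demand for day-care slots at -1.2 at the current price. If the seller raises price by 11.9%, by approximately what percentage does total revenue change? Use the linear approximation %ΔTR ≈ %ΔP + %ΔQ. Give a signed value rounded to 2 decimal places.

-2.38%

%ΔQ ≈ Ed × %ΔP = (-1.2) × (+11.9%) = -14.2800%
%ΔTR ≈ %ΔP + %ΔQ = (+11.9%) + (-14.2800%) = -2.3800%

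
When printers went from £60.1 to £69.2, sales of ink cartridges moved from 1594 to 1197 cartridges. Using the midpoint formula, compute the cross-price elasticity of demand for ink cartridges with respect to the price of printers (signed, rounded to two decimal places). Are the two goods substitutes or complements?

%ΔQ_{ink cartridges} = (1197 − 1594)/avg = -397/1395.5 = -0.284485…
%ΔP_{printers} = (69.2 − 60.1)/avg = 9.1/64.65 = 0.140757…
E_cross = (-397/1395.5) / (9.1/64.65) = -2.0211…
E_cross < 0 ⇒ the goods are complements.

-2.02; complements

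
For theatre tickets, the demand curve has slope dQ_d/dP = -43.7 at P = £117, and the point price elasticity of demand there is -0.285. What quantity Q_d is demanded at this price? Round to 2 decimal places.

Ed = (dQ_d/dP)·(P/Q_d) ⇒ Q_d = (dQ_d/dP)·P/Ed = (-43.7)·117/(-0.285) = 17940

17940.00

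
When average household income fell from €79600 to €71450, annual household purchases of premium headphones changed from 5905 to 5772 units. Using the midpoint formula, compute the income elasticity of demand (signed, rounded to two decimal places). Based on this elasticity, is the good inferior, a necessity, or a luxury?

%ΔQ = (5772 − 5905)/[( 5905 + 5772)/2] = -133/5838.5 = -0.022779…
%ΔIncome = (71450 − 79600)/[( 79600 + 71450)/2] = -8150/75525 = -0.107911…
E_income = (-133/5838.5) / (-8150/75525) = 0.2110…
0 < E_income < 1 ⇒ normal good, necessity.

0.21; necessity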